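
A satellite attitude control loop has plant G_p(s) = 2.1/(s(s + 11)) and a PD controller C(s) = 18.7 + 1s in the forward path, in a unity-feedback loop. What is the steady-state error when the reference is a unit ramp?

The loop has one pole at the origin (type 1). Velocity error constant K_v = lim_{s→0} s·C(s)G_p(s) = 18.7·2.1/11 = 3.57.
Steady-state error to a unit ramp: e_ss = 1/K_v = 0.28.

0.28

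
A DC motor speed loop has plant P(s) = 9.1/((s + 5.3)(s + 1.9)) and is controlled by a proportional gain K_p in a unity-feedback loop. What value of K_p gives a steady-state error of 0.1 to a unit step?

K_p = 9.96

For a type-0 loop with proportional control, e_ss = 1/(1 + K_p·P(0)).
P(0) = 0.9037. Require 1/(1 + K_p·0.9037) = 0.1, so 1 + 0.9037·K_p = 10.
K_p = (10 − 1)/0.9037 = 9.96.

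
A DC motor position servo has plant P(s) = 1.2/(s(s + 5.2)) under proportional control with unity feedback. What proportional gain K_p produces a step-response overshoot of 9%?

K_p = 15.2

From %OS = 100·exp(−πζ/√(1−ζ²)) = 9%, ζ = −ln(0.09)/√(π²+ln²(0.09)) = 0.6083.
Characteristic equation s² + 5.2s + 1.2K_p = 0 gives ζ = 5.2/(2√(1.2K_p)).
Setting ζ = 0.6083: √(1.2K_p) = 5.2/(2·0.6083) = 4.274, so K_p = 18.27/1.2 = 15.2.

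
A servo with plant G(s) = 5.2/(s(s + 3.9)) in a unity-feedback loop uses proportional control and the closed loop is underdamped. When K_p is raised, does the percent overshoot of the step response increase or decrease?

increase

Characteristic equation s² + 3.9s + K_p·5.2 = 0: raising K_p raises ω_n while 2ζω_n = 3.9 is fixed, so ζ falls and overshoot grows.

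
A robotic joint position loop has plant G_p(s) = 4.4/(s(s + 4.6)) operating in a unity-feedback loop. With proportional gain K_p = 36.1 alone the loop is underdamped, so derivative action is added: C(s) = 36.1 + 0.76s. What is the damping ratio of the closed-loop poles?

Forward path: (36.1 + 0.76s)·4.4/(s(s+4.6)). The closed-loop characteristic equation is s² + (4.6 + 4.4·0.76)s + 4.4·36.1 = 0.
That is s² + 7.944s + 158.8 = 0, so ω_n = 12.6 rad/s and ζ = 7.944/(2·12.6) = 0.3152.

ζ = 0.315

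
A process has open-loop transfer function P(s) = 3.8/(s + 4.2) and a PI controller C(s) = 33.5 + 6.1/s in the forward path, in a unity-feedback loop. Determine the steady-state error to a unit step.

0

The open loop C(s)P(s) has a pole at the origin (type 1), so the static position error constant is infinite and e_ss = 1/(1+∞) = 0.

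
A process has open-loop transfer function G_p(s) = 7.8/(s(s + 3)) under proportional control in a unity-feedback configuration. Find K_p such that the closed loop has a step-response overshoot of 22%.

K_p = 1.53

From %OS = 100·exp(−πζ/√(1−ζ²)) = 22%, ζ = −ln(0.22)/√(π²+ln²(0.22)) = 0.4342.
Characteristic equation s² + 3s + 7.8K_p = 0 gives ζ = 3/(2√(7.8K_p)).
Setting ζ = 0.4342: √(7.8K_p) = 3/(2·0.4342) = 3.455, so K_p = 11.94/7.8 = 1.53.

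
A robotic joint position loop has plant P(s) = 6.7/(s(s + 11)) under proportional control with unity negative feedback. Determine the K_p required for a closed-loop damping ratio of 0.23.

K_p = 85.3

Closed-loop characteristic equation: s² + 11s + K_p·6.7 = 0.
So ω_n = √(6.7K_p) and 2ζω_n = 11, giving ζ = 11/(2√(6.7K_p)).
Setting ζ = 0.23: √(6.7K_p) = 11/(2·0.23) = 23.91, so K_p = 571.8/6.7 = 85.3.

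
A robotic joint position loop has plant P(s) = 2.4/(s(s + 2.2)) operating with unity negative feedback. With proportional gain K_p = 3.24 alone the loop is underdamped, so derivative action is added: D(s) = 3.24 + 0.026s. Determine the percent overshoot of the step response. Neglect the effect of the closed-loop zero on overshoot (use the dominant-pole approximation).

Forward path: (3.24 + 0.026s)·2.4/(s(s+2.2)). The closed-loop characteristic equation is s² + (2.2 + 2.4·0.026)s + 2.4·3.24 = 0.
That is s² + 2.262s + 7.776 = 0, so ω_n = 2.789 rad/s and ζ = 2.262/(2·2.789) = 0.4057.
%OS = 100·exp(−πζ/√(1−ζ²)) = 24.8%.

24.8%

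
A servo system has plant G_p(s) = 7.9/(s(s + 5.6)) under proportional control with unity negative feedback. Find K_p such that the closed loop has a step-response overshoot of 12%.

K_p = 3.17

From %OS = 100·exp(−πζ/√(1−ζ²)) = 12%, ζ = −ln(0.12)/√(π²+ln²(0.12)) = 0.5594.
Characteristic equation s² + 5.6s + 7.9K_p = 0 gives ζ = 5.6/(2√(7.9K_p)).
Setting ζ = 0.5594: √(7.9K_p) = 5.6/(2·0.5594) = 5.005, so K_p = 25.05/7.9 = 3.17.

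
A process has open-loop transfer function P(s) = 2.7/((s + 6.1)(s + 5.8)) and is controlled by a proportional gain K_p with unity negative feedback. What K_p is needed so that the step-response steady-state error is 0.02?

The loop is type 0, so e_ss(step) = 1/(1 + K_pos) with K_pos = K_p·P(0).
P(0) = 0.07631. Require 1/(1 + K_p·0.07631) = 0.02, so 1 + 0.07631·K_p = 50.
K_p = (50 − 1)/0.07631 = 642.

K_p = 642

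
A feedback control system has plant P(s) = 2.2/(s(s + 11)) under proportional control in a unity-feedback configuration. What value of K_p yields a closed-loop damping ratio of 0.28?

Closed-loop characteristic equation: s² + 11s + K_p·2.2 = 0.
So ω_n = √(2.2K_p) and 2ζω_n = 11, giving ζ = 11/(2√(2.2K_p)).
Setting ζ = 0.28: √(2.2K_p) = 11/(2·0.28) = 19.64, so K_p = 385.8/2.2 = 175.

K_p = 175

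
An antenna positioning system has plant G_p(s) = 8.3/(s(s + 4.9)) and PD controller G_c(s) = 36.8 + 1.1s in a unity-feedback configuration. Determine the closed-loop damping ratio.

ζ = 0.401

Forward path: (36.8 + 1.1s)·8.3/(s(s+4.9)). The closed-loop characteristic equation is s² + (4.9 + 8.3·1.1)s + 8.3·36.8 = 0.
That is s² + 14.03s + 305.4 = 0, so ω_n = 17.48 rad/s and ζ = 14.03/(2·17.48) = 0.4014.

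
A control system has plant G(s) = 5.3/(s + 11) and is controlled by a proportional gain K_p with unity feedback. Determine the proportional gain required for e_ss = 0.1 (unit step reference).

K_p = 18.7

Steady-state error for a unit step on this type-0 loop is 1/(1 + K_p·G(0)).
G(0) = 0.4818. Require 1/(1 + K_p·0.4818) = 0.1, so 1 + 0.4818·K_p = 10.
K_p = (10 − 1)/0.4818 = 18.7.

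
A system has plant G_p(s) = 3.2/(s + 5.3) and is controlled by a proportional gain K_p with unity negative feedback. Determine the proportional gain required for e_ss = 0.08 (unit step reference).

Steady-state error for a unit step on this type-0 loop is 1/(1 + K_p·G_p(0)).
G_p(0) = 0.6038. Require 1/(1 + K_p·0.6038) = 0.08, so 1 + 0.6038·K_p = 12.5.
K_p = (12.5 − 1)/0.6038 = 19.

K_p = 19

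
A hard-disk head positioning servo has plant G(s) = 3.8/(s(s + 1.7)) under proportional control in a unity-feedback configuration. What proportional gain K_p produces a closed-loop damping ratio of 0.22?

K_p = 3.93

Closed-loop characteristic equation: s² + 1.7s + K_p·3.8 = 0.
So ω_n = √(3.8K_p) and 2ζω_n = 1.7, giving ζ = 1.7/(2√(3.8K_p)).
Setting ζ = 0.22: √(3.8K_p) = 1.7/(2·0.22) = 3.864, so K_p = 14.93/3.8 = 3.93.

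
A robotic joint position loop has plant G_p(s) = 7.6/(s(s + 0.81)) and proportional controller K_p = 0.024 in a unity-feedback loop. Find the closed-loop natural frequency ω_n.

ω_n = 0.427 rad/s

The closed-loop denominator is s(s+0.81) + 0.024·7.6 = s² + 0.81s + 0.1824.
Matching s² + 2ζω_n s + ω_n²: ω_n = √0.1824 = 0.4271 rad/s and 2ζω_n = 0.81, so ζ = 0.81/(2·0.4271) = 0.948.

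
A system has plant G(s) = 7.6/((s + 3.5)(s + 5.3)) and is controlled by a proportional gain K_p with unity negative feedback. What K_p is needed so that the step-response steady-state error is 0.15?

Steady-state error for a unit step on this type-0 loop is 1/(1 + K_p·G(0)).
G(0) = 0.4097. Require 1/(1 + K_p·0.4097) = 0.15, so 1 + 0.4097·K_p = 6.667.
K_p = (6.667 − 1)/0.4097 = 13.8.

K_p = 13.8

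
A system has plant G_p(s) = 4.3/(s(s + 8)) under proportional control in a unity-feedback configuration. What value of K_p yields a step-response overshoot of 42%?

K_p = 52.5

From %OS = 100·exp(−πζ/√(1−ζ²)) = 42%, ζ = −ln(0.42)/√(π²+ln²(0.42)) = 0.2662.
Characteristic equation s² + 8s + 4.3K_p = 0 gives ζ = 8/(2√(4.3K_p)).
Setting ζ = 0.2662: √(4.3K_p) = 8/(2·0.2662) = 15.03, so K_p = 225.8/4.3 = 52.5.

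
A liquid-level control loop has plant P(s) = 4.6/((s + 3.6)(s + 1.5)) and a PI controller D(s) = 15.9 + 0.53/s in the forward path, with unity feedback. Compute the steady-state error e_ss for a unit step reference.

0

The open loop D(s)P(s) has a pole at the origin (type 1), so the static position error constant is infinite and e_ss = 1/(1+∞) = 0.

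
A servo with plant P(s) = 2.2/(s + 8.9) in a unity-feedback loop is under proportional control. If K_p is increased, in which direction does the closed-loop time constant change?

Closed-loop pole is at s = −(8.9+K_p·2.2); larger K_p moves it further left, so τ = 1/(8.9+K_p·2.2) decreases.

decrease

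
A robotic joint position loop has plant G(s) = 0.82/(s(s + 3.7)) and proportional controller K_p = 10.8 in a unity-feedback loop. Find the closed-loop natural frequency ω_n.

ω_n = 2.98 rad/s

With unity feedback the closed-loop characteristic equation is s² + 3.7s + 10.8·0.82 = s² + 3.7s + 8.856 = 0.
Matching s² + 2ζω_n s + ω_n²: ω_n = √8.856 = 2.976 rad/s and 2ζω_n = 3.7, so ζ = 3.7/(2·2.976) = 0.622.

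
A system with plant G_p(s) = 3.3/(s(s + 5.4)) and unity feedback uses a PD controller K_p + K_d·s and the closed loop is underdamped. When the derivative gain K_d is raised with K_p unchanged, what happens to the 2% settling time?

Characteristic equation s² + (5.4 + 3.3K_d)s + 3.3K_p = 0: raising K_d increases ζω_n = (5.4+3.3K_d)/2 while the loop stays underdamped, so T_s ≈ 4/(ζω_n) decreases.

decrease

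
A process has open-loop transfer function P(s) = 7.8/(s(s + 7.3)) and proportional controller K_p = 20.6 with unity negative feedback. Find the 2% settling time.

From 1 + K_pP(s) = 0: s² + 7.3s + 160.7 = 0 ⇒ ω_n = 12.68, ζ = 0.2879.
2% settling time T_s ≈ 4/(ζω_n) = 4/3.65 = 1.1 s.

T_s ≈ 1.1 s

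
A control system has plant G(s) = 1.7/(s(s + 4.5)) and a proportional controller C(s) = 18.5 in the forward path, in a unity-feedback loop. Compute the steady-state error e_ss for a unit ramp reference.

The loop has one pole at the origin (type 1). Velocity error constant K_v = lim_{s→0} s·C(s)G(s) = 18.5·1.7/4.5 = 6.989.
Steady-state error to a unit ramp: e_ss = 1/K_v = 0.143.

0.143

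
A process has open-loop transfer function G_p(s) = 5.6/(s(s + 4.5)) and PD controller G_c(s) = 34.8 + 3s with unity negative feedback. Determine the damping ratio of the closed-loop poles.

Forward path: (34.8 + 3s)·5.6/(s(s+4.5)). The closed-loop characteristic equation is s² + (4.5 + 5.6·3)s + 5.6·34.8 = 0.
That is s² + 21.3s + 194.9 = 0, so ω_n = 13.96 rad/s and ζ = 21.3/(2·13.96) = 0.7629.

ζ = 0.763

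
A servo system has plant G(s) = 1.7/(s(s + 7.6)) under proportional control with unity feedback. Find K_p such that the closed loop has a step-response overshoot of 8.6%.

From %OS = 100·exp(−πζ/√(1−ζ²)) = 8.6%, ζ = −ln(0.086)/√(π²+ln²(0.086)) = 0.6155.
Characteristic equation s² + 7.6s + 1.7K_p = 0 gives ζ = 7.6/(2√(1.7K_p)).
Setting ζ = 0.6155: √(1.7K_p) = 7.6/(2·0.6155) = 6.174, so K_p = 38.12/1.7 = 22.4.

K_p = 22.4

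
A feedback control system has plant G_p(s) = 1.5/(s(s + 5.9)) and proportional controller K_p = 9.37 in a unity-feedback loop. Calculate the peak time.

T_p = 1.36 s

Closed-loop characteristic equation: s² + 5.9s + 14.05 = 0, so ω_n = 3.749 rad/s and ζ = 5.9/(2·3.749) = 0.7869.
Damped frequency ω_d = ω_n√(1−ζ²) = 2.314 rad/s, so peak time T_p = π/ω_d = 1.36 s.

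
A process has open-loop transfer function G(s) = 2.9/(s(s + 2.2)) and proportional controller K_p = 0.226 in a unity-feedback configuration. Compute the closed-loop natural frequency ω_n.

ω_n = 0.81 rad/s

1 + K_p·G(s) = 0 gives s² + 2.2s + 0.6554 = 0.
So ω_n² = 0.6554 ⇒ ω_n = 0.8096 rad/s, and ζ = 2.2/(2ω_n) = 1.36.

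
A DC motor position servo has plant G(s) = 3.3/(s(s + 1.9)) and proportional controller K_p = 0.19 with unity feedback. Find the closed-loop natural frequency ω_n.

ω_n = 0.792 rad/s

1 + K_p·G(s) = 0 gives s² + 1.9s + 0.627 = 0.
So ω_n² = 0.627 ⇒ ω_n = 0.7918 rad/s, and ζ = 1.9/(2ω_n) = 1.2.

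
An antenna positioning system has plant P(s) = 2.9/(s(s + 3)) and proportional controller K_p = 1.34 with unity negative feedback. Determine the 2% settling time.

T_s ≈ 2.67 s

From 1 + K_pP(s) = 0: s² + 3s + 3.886 = 0 ⇒ ω_n = 1.971, ζ = 0.7609.
2% settling time T_s ≈ 4/(ζω_n) = 4/1.5 = 2.67 s.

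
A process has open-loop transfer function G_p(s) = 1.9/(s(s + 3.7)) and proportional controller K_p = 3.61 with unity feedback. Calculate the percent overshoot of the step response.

The closed-loop denominator s² + 3.7s + 6.859 gives ω_n = √6.859 = 2.619 and ζ = 3.7/(2ω_n) = 0.7064.
%OS = 100·exp(−πζ/√(1−ζ²)) = 100·exp(−π·0.7064/√0.501) = 4.35%.

4.35%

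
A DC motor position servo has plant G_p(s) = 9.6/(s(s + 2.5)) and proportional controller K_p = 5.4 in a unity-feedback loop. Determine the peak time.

T_p = 0.443 s

From 1 + K_pG_p(s) = 0: s² + 2.5s + 51.84 = 0 ⇒ ω_n = 7.2, ζ = 0.1736.
Damped frequency ω_d = ω_n√(1−ζ²) = 7.091 rad/s, so peak time T_p = π/ω_d = 0.443 s.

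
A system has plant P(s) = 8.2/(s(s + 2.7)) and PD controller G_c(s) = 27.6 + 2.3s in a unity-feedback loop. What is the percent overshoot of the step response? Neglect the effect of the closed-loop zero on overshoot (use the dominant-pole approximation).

Forward path: (27.6 + 2.3s)·8.2/(s(s+2.7)). The closed-loop characteristic equation is s² + (2.7 + 8.2·2.3)s + 8.2·27.6 = 0.
That is s² + 21.56s + 226.3 = 0, so ω_n = 15.04 rad/s and ζ = 21.56/(2·15.04) = 0.7166.
%OS = 100·exp(−πζ/√(1−ζ²)) = 3.97%.

3.97%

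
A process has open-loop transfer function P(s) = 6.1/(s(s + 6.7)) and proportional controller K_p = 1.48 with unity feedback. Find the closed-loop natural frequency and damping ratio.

ω_n = 3 rad/s, ζ = 1.11

The closed-loop denominator is s(s+6.7) + 1.48·6.1 = s² + 6.7s + 9.028.
So ω_n² = 9.028 ⇒ ω_n = 3.005 rad/s, and ζ = 6.7/(2ω_n) = 1.11.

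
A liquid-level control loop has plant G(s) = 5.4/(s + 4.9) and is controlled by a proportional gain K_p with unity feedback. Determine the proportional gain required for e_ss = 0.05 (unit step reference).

The loop is type 0, so e_ss(step) = 1/(1 + K_pos) with K_pos = K_p·G(0).
G(0) = 1.102. Require 1/(1 + K_p·1.102) = 0.05, so 1 + 1.102·K_p = 20.
K_p = (20 − 1)/1.102 = 17.2.

K_p = 17.2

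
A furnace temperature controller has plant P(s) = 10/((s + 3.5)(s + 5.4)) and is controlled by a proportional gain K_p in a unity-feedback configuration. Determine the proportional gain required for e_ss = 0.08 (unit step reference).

K_p = 21.7

The loop is type 0, so e_ss(step) = 1/(1 + K_pos) with K_pos = K_p·P(0).
P(0) = 0.5291. Require 1/(1 + K_p·0.5291) = 0.08, so 1 + 0.5291·K_p = 12.5.
K_p = (12.5 − 1)/0.5291 = 21.7.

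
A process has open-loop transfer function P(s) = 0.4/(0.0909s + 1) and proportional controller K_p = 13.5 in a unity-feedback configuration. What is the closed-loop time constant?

τ = 0.0142 s

Closed loop: T(s) = K_p·P/(1+K_p·P) = 5.4/(0.0909s + 1 + 5.4), with pole at s = −(1 + 5.4)/0.0909 = −70.41.
Closed-loop time constant τ = 1/70.41 = 0.0142 s.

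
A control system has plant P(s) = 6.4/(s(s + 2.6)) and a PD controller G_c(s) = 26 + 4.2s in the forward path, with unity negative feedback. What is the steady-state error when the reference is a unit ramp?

0.0156

The loop has one pole at the origin (type 1). Velocity error constant K_v = lim_{s→0} s·G_c(s)P(s) = 26·6.4/2.6 = 64.
Steady-state error to a unit ramp: e_ss = 1/K_v = 0.0156.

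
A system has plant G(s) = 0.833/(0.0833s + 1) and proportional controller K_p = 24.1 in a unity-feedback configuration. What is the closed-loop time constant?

τ = 0.00395 s

Closed loop: T(s) = K_p·G/(1+K_p·G) = 20.08/(0.0833s + 1 + 20.08), with pole at s = −(1 + 20.08)/0.0833 = −253.
Closed-loop time constant τ = 1/253 = 0.00395 s.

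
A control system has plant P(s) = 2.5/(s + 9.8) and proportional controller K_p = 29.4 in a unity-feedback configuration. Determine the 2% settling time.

Closed-loop transfer function: T(s) = K_p·P(s)/(1 + K_p·P(s)) = 73.5/(s + 9.8 + 73.5) = 73.5/(s + 83.3).
Time constant τ = 1/83.3 = 0.012 s, so the 2% settling time is about 4τ = 0.048 s.

T_s ≈ 0.048 s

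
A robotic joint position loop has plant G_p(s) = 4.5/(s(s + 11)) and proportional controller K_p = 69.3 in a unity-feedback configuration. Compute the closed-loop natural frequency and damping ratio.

ω_n = 17.7 rad/s, ζ = 0.311

The closed-loop denominator is s(s+11) + 69.3·4.5 = s² + 11s + 311.8.
So ω_n² = 311.8 ⇒ ω_n = 17.66 rad/s, and ζ = 11/(2ω_n) = 0.311.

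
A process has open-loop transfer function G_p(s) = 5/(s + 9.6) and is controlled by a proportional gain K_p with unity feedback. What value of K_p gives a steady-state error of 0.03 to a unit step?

K_p = 62.1

The loop is type 0, so e_ss(step) = 1/(1 + K_pos) with K_pos = K_p·G_p(0).
G_p(0) = 0.5208. Require 1/(1 + K_p·0.5208) = 0.03, so 1 + 0.5208·K_p = 33.33.
K_p = (33.33 − 1)/0.5208 = 62.1.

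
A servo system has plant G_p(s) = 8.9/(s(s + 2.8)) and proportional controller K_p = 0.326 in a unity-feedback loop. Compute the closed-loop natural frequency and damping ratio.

The closed-loop denominator is s(s+2.8) + 0.326·8.9 = s² + 2.8s + 2.901.
So ω_n² = 2.901 ⇒ ω_n = 1.703 rad/s, and ζ = 2.8/(2ω_n) = 0.822.

ω_n = 1.7 rad/s, ζ = 0.822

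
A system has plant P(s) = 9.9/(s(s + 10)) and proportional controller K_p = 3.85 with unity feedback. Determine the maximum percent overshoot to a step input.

1.31%

The closed-loop denominator s² + 10s + 38.12 gives ω_n = √38.12 = 6.174 and ζ = 10/(2ω_n) = 0.8099.
%OS = 100·exp(−πζ/√(1−ζ²)) = 100·exp(−π·0.8099/√0.3441) = 1.31%.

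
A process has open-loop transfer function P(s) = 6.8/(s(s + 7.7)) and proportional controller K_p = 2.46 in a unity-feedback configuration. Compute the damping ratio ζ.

The closed-loop denominator is s(s+7.7) + 2.46·6.8 = s² + 7.7s + 16.73.
Matching s² + 2ζω_n s + ω_n²: ω_n = √16.73 = 4.09 rad/s and 2ζω_n = 7.7, so ζ = 7.7/(2·4.09) = 0.941.

ζ = 0.941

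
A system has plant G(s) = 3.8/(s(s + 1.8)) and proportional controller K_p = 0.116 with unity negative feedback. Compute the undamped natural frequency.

ω_n = 0.664 rad/s

1 + K_p·G(s) = 0 gives s² + 1.8s + 0.4408 = 0.
Matching s² + 2ζω_n s + ω_n²: ω_n = √0.4408 = 0.6639 rad/s and 2ζω_n = 1.8, so ζ = 1.8/(2·0.6639) = 1.36.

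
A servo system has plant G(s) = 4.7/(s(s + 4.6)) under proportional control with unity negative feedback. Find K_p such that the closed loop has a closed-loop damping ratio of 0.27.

Closed-loop characteristic equation: s² + 4.6s + K_p·4.7 = 0.
So ω_n = √(4.7K_p) and 2ζω_n = 4.6, giving ζ = 4.6/(2√(4.7K_p)).
Setting ζ = 0.27: √(4.7K_p) = 4.6/(2·0.27) = 8.519, so K_p = 72.57/4.7 = 15.4.

K_p = 15.4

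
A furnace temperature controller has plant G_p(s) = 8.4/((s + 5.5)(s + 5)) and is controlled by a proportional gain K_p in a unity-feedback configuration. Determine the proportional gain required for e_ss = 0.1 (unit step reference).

K_p = 29.5

The loop is type 0, so e_ss(step) = 1/(1 + K_pos) with K_pos = K_p·G_p(0).
G_p(0) = 0.3055. Require 1/(1 + K_p·0.3055) = 0.1, so 1 + 0.3055·K_p = 10.
K_p = (10 − 1)/0.3055 = 29.5.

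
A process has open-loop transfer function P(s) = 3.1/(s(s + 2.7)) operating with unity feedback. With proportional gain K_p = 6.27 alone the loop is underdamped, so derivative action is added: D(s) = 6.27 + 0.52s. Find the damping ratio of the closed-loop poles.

ζ = 0.489

Forward path: (6.27 + 0.52s)·3.1/(s(s+2.7)). The closed-loop characteristic equation is s² + (2.7 + 3.1·0.52)s + 3.1·6.27 = 0.
That is s² + 4.312s + 19.44 = 0, so ω_n = 4.409 rad/s and ζ = 4.312/(2·4.409) = 0.489.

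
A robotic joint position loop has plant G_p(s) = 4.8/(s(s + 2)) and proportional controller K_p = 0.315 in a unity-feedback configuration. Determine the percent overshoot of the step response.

1.24%

The closed-loop denominator s² + 2s + 1.512 gives ω_n = √1.512 = 1.23 and ζ = 2/(2ω_n) = 0.8133.
%OS = 100·exp(−πζ/√(1−ζ²)) = 100·exp(−π·0.8133/√0.3386) = 1.24%.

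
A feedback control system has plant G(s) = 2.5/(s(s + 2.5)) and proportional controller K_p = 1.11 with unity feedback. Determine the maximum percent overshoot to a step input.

Closed-loop characteristic equation: s² + 2.5s + 2.775 = 0, so ω_n = 1.666 rad/s and ζ = 2.5/(2·1.666) = 0.7504.
%OS = 100·exp(−πζ/√(1−ζ²)) = 100·exp(−π·0.7504/√0.4369) = 2.83%.

2.83%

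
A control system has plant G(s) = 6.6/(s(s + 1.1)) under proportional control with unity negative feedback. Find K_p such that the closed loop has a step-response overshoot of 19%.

From %OS = 100·exp(−πζ/√(1−ζ²)) = 19%, ζ = −ln(0.19)/√(π²+ln²(0.19)) = 0.4673.
Characteristic equation s² + 1.1s + 6.6K_p = 0 gives ζ = 1.1/(2√(6.6K_p)).
Setting ζ = 0.4673: √(6.6K_p) = 1.1/(2·0.4673) = 1.177, so K_p = 1.385/6.6 = 0.21.

K_p = 0.21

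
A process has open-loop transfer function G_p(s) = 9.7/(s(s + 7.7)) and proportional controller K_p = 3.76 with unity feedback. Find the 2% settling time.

T_s ≈ 1.04 s

The closed-loop denominator s² + 7.7s + 36.47 gives ω_n = √36.47 = 6.039 and ζ = 7.7/(2ω_n) = 0.6375.
2% settling time T_s ≈ 4/(ζω_n) = 4/3.85 = 1.04 s.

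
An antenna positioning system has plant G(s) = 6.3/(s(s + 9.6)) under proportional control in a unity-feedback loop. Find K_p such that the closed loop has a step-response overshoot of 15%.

From %OS = 100·exp(−πζ/√(1−ζ²)) = 15%, ζ = −ln(0.15)/√(π²+ln²(0.15)) = 0.5169.
Characteristic equation s² + 9.6s + 6.3K_p = 0 gives ζ = 9.6/(2√(6.3K_p)).
Setting ζ = 0.5169: √(6.3K_p) = 9.6/(2·0.5169) = 9.286, so K_p = 86.22/6.3 = 13.7.

K_p = 13.7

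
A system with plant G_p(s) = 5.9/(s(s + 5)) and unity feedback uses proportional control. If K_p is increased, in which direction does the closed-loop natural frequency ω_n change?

ω_n = √(5.9·K_p), which grows with K_p.

increase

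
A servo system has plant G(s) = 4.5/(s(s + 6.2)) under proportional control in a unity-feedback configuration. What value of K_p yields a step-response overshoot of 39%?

K_p = 25.9

From %OS = 100·exp(−πζ/√(1−ζ²)) = 39%, ζ = −ln(0.39)/√(π²+ln²(0.39)) = 0.2871.
Characteristic equation s² + 6.2s + 4.5K_p = 0 gives ζ = 6.2/(2√(4.5K_p)).
Setting ζ = 0.2871: √(4.5K_p) = 6.2/(2·0.2871) = 10.8, so K_p = 116.6/4.5 = 25.9.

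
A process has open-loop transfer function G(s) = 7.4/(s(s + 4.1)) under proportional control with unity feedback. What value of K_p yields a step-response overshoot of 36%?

K_p = 5.94

From %OS = 100·exp(−πζ/√(1−ζ²)) = 36%, ζ = −ln(0.36)/√(π²+ln²(0.36)) = 0.3093.
Characteristic equation s² + 4.1s + 7.4K_p = 0 gives ζ = 4.1/(2√(7.4K_p)).
Setting ζ = 0.3093: √(7.4K_p) = 4.1/(2·0.3093) = 6.629, so K_p = 43.94/7.4 = 5.94.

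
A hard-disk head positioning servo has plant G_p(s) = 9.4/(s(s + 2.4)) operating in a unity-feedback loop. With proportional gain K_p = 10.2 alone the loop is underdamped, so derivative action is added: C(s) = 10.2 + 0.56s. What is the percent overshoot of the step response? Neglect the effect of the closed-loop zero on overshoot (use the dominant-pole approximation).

Forward path: (10.2 + 0.56s)·9.4/(s(s+2.4)). The closed-loop characteristic equation is s² + (2.4 + 9.4·0.56)s + 9.4·10.2 = 0.
That is s² + 7.664s + 95.88 = 0, so ω_n = 9.792 rad/s and ζ = 7.664/(2·9.792) = 0.3913.
%OS = 100·exp(−πζ/√(1−ζ²)) = 26.3%.

26.3%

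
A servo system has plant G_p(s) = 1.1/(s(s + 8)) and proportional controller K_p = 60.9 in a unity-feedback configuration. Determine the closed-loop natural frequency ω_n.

ω_n = 8.18 rad/s

1 + K_p·G_p(s) = 0 gives s² + 8s + 66.99 = 0.
Matching s² + 2ζω_n s + ω_n²: ω_n = √66.99 = 8.185 rad/s and 2ζω_n = 8, so ζ = 8/(2·8.185) = 0.489.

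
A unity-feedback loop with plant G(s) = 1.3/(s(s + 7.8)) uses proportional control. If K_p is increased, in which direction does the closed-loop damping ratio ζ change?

ζ = 7.8/(2√(1.3K_p)); increasing K_p raises the denominator, so ζ falls.

decrease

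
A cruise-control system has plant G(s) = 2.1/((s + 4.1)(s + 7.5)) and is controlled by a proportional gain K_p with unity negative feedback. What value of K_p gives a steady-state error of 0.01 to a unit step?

Steady-state error for a unit step on this type-0 loop is 1/(1 + K_p·G(0)).
G(0) = 0.06829. Require 1/(1 + K_p·0.06829) = 0.01, so 1 + 0.06829·K_p = 100.
K_p = (100 − 1)/0.06829 = 1450.

K_p = 1450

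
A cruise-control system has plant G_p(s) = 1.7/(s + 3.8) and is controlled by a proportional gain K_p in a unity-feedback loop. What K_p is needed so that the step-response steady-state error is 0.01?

Steady-state error for a unit step on this type-0 loop is 1/(1 + K_p·G_p(0)).
G_p(0) = 0.4474. Require 1/(1 + K_p·0.4474) = 0.01, so 1 + 0.4474·K_p = 100.
K_p = (100 − 1)/0.4474 = 221.

K_p = 221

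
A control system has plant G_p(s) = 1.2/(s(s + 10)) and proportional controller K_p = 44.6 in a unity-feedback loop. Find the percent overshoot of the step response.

From 1 + K_pG_p(s) = 0: s² + 10s + 53.52 = 0 ⇒ ω_n = 7.316, ζ = 0.6835.
%OS = 100·exp(−πζ/√(1−ζ²)) = 100·exp(−π·0.6835/√0.5329) = 5.28%.

5.28%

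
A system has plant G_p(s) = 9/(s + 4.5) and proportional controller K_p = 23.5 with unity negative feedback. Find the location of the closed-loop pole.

s = -216

Closed-loop transfer function: T(s) = K_p·G_p(s)/(1 + K_p·G_p(s)) = 211.5/(s + 4.5 + 211.5) = 211.5/(s + 216).
The closed-loop pole is at s = −216.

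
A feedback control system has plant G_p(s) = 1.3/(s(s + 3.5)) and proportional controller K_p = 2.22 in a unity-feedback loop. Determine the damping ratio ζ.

1 + K_p·G_p(s) = 0 gives s² + 3.5s + 2.886 = 0.
So ω_n² = 2.886 ⇒ ω_n = 1.699 rad/s, and ζ = 3.5/(2ω_n) = 1.03.

ζ = 1.03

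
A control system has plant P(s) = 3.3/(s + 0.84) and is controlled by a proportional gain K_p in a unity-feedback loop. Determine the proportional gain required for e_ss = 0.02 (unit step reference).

Steady-state error for a unit step on this type-0 loop is 1/(1 + K_p·P(0)).
P(0) = 3.929. Require 1/(1 + K_p·3.929) = 0.02, so 1 + 3.929·K_p = 50.
K_p = (50 − 1)/3.929 = 12.5.

K_p = 12.5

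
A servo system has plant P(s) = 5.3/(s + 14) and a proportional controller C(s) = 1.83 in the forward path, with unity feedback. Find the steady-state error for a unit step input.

The loop is type 0. Static position error constant K_pos = C(0)·P(0) = 1.83·0.3786 = 0.6928.
Steady-state error to a unit step: e_ss = 1/(1+K_pos) = 1/1.693 = 0.591.

0.591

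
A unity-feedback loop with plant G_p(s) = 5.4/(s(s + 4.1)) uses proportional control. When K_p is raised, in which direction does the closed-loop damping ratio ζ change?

decrease

ζ = 4.1/(2√(5.4K_p)); increasing K_p raises the denominator, so ζ falls.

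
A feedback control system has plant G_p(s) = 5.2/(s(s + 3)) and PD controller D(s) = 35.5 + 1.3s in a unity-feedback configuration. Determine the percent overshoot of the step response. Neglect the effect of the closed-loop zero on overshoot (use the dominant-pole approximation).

Forward path: (35.5 + 1.3s)·5.2/(s(s+3)). The closed-loop characteristic equation is s² + (3 + 5.2·1.3)s + 5.2·35.5 = 0.
That is s² + 9.76s + 184.6 = 0, so ω_n = 13.59 rad/s and ζ = 9.76/(2·13.59) = 0.3592.
%OS = 100·exp(−πζ/√(1−ζ²)) = 29.8%.

29.8%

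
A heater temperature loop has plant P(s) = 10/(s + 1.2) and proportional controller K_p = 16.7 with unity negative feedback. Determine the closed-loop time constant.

τ = 0.00595 s

Closed-loop transfer function: T(s) = K_p·P(s)/(1 + K_p·P(s)) = 167/(s + 1.2 + 167) = 167/(s + 168.2).
Time constant τ = 1/168.2 = 0.00595 s.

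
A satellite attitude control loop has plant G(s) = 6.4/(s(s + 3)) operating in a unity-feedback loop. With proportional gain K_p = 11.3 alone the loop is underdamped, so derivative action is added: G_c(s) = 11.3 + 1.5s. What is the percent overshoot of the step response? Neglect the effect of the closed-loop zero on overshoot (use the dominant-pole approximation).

Forward path: (11.3 + 1.5s)·6.4/(s(s+3)). The closed-loop characteristic equation is s² + (3 + 6.4·1.5)s + 6.4·11.3 = 0.
That is s² + 12.6s + 72.32 = 0, so ω_n = 8.504 rad/s and ζ = 12.6/(2·8.504) = 0.7408.
%OS = 100·exp(−πζ/√(1−ζ²)) = 3.13%.

3.13%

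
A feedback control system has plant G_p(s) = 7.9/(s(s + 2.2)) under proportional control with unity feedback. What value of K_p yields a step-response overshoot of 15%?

K_p = 0.573

From %OS = 100·exp(−πζ/√(1−ζ²)) = 15%, ζ = −ln(0.15)/√(π²+ln²(0.15)) = 0.5169.
Characteristic equation s² + 2.2s + 7.9K_p = 0 gives ζ = 2.2/(2√(7.9K_p)).
Setting ζ = 0.5169: √(7.9K_p) = 2.2/(2·0.5169) = 2.128, so K_p = 4.528/7.9 = 0.573.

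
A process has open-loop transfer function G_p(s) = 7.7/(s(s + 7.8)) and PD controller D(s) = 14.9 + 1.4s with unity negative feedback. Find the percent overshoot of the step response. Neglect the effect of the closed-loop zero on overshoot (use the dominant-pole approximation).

Forward path: (14.9 + 1.4s)·7.7/(s(s+7.8)). The closed-loop characteristic equation is s² + (7.8 + 7.7·1.4)s + 7.7·14.9 = 0.
That is s² + 18.58s + 114.7 = 0, so ω_n = 10.71 rad/s and ζ = 18.58/(2·10.71) = 0.8673.
%OS = 100·exp(−πζ/√(1−ζ²)) = 0.419%.

0.419%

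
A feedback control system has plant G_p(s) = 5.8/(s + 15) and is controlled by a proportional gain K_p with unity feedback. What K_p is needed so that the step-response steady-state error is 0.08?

K_p = 29.7

The loop is type 0, so e_ss(step) = 1/(1 + K_pos) with K_pos = K_p·G_p(0).
G_p(0) = 0.3867. Require 1/(1 + K_p·0.3867) = 0.08, so 1 + 0.3867·K_p = 12.5.
K_p = (12.5 − 1)/0.3867 = 29.7.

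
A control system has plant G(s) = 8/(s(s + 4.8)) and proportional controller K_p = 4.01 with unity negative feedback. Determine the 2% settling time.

Closed-loop characteristic equation: s² + 4.8s + 32.08 = 0, so ω_n = 5.664 rad/s and ζ = 4.8/(2·5.664) = 0.4237.
2% settling time T_s ≈ 4/(ζω_n) = 4/2.4 = 1.67 s.

T_s ≈ 1.67 s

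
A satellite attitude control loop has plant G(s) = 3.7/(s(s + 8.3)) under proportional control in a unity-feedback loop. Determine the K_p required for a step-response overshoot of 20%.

From %OS = 100·exp(−πζ/√(1−ζ²)) = 20%, ζ = −ln(0.2)/√(π²+ln²(0.2)) = 0.4559.
Characteristic equation s² + 8.3s + 3.7K_p = 0 gives ζ = 8.3/(2√(3.7K_p)).
Setting ζ = 0.4559: √(3.7K_p) = 8.3/(2·0.4559) = 9.102, so K_p = 82.84/3.7 = 22.4.

K_p = 22.4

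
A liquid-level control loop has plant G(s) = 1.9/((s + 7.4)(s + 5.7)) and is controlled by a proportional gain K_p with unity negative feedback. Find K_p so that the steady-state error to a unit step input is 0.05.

The loop is type 0, so e_ss(step) = 1/(1 + K_pos) with K_pos = K_p·G(0).
G(0) = 0.04505. Require 1/(1 + K_p·0.04505) = 0.05, so 1 + 0.04505·K_p = 20.
K_p = (20 − 1)/0.04505 = 422.

K_p = 422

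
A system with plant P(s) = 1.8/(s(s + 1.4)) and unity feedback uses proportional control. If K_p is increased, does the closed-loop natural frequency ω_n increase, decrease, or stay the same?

increase

ω_n = √(1.8·K_p), which grows with K_p.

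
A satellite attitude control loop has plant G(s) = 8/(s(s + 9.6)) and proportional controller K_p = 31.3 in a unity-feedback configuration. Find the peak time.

From 1 + K_pG(s) = 0: s² + 9.6s + 250.4 = 0 ⇒ ω_n = 15.82, ζ = 0.3033.
Damped frequency ω_d = ω_n√(1−ζ²) = 15.08 rad/s, so peak time T_p = π/ω_d = 0.208 s.

T_p = 0.208 s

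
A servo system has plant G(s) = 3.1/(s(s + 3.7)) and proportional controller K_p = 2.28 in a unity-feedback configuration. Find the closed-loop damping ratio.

With unity feedback the closed-loop characteristic equation is s² + 3.7s + 2.28·3.1 = s² + 3.7s + 7.068 = 0.
Matching s² + 2ζω_n s + ω_n²: ω_n = √7.068 = 2.659 rad/s and 2ζω_n = 3.7, so ζ = 3.7/(2·2.659) = 0.696.

ζ = 0.696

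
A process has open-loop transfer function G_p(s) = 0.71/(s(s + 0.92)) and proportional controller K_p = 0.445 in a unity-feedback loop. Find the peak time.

The closed-loop denominator s² + 0.92s + 0.316 gives ω_n = √0.316 = 0.5621 and ζ = 0.92/(2ω_n) = 0.8184.
Damped frequency ω_d = ω_n√(1−ζ²) = 0.323 rad/s, so peak time T_p = π/ω_d = 9.73 s.

T_p = 9.73 s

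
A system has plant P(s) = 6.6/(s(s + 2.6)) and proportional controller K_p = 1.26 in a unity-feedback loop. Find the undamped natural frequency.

With unity feedback the closed-loop characteristic equation is s² + 2.6s + 1.26·6.6 = s² + 2.6s + 8.316 = 0.
So ω_n² = 8.316 ⇒ ω_n = 2.884 rad/s, and ζ = 2.6/(2ω_n) = 0.451.

ω_n = 2.88 rad/s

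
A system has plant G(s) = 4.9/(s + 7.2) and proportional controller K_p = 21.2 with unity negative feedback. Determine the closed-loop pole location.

Closed-loop transfer function: T(s) = K_p·G(s)/(1 + K_p·G(s)) = 103.9/(s + 7.2 + 103.9) = 103.9/(s + 111.1).
The closed-loop pole is at s = −111.1.

s = -111.1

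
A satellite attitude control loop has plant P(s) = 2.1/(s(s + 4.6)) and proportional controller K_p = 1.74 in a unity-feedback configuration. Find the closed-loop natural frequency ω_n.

With unity feedback the closed-loop characteristic equation is s² + 4.6s + 1.74·2.1 = s² + 4.6s + 3.654 = 0.
So ω_n² = 3.654 ⇒ ω_n = 1.912 rad/s, and ζ = 4.6/(2ω_n) = 1.2.

ω_n = 1.91 rad/s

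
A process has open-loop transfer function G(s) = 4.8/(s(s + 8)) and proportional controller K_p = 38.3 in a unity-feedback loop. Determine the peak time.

The closed-loop denominator s² + 8s + 183.8 gives ω_n = √183.8 = 13.56 and ζ = 8/(2ω_n) = 0.295.
Damped frequency ω_d = ω_n√(1−ζ²) = 12.96 rad/s, so peak time T_p = π/ω_d = 0.242 s.

T_p = 0.242 s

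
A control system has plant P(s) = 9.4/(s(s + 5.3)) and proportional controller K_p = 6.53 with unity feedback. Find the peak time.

T_p = 0.426 s

Closed-loop characteristic equation: s² + 5.3s + 61.38 = 0, so ω_n = 7.835 rad/s and ζ = 5.3/(2·7.835) = 0.3382.
Damped frequency ω_d = ω_n√(1−ζ²) = 7.373 rad/s, so peak time T_p = π/ω_d = 0.426 s.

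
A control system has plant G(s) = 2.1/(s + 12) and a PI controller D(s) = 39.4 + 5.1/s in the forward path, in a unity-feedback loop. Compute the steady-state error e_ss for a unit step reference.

0

The open loop D(s)G(s) has a pole at the origin (type 1), so the static position error constant is infinite and e_ss = 1/(1+∞) = 0.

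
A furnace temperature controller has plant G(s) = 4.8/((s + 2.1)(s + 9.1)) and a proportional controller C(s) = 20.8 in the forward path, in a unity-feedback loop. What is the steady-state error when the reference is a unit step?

0.161

The loop is type 0. Static position error constant K_pos = C(0)·G(0) = 20.8·0.2512 = 5.224.
Steady-state error to a unit step: e_ss = 1/(1+K_pos) = 1/6.224 = 0.161.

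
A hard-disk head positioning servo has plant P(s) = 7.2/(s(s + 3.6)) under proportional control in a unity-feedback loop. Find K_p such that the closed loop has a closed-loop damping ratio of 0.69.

K_p = 0.945

Closed-loop characteristic equation: s² + 3.6s + K_p·7.2 = 0.
So ω_n = √(7.2K_p) and 2ζω_n = 3.6, giving ζ = 3.6/(2√(7.2K_p)).
Setting ζ = 0.69: √(7.2K_p) = 3.6/(2·0.69) = 2.609, so K_p = 6.805/7.2 = 0.945.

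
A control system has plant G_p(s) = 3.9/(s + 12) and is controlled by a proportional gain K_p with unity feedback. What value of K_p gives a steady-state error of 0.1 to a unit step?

K_p = 27.7

For a type-0 loop with proportional control, e_ss = 1/(1 + K_p·G_p(0)).
G_p(0) = 0.325. Require 1/(1 + K_p·0.325) = 0.1, so 1 + 0.325·K_p = 10.
K_p = (10 − 1)/0.325 = 27.7.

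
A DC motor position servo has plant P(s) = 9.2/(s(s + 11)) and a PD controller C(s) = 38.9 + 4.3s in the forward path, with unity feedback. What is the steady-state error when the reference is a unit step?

The open loop C(s)P(s) has a pole at the origin (type 1), so the static position error constant is infinite and e_ss = 1/(1+∞) = 0.

0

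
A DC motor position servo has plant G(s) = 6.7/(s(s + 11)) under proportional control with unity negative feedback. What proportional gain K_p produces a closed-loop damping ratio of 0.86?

K_p = 6.1

Closed-loop characteristic equation: s² + 11s + K_p·6.7 = 0.
So ω_n = √(6.7K_p) and 2ζω_n = 11, giving ζ = 11/(2√(6.7K_p)).
Setting ζ = 0.86: √(6.7K_p) = 11/(2·0.86) = 6.395, so K_p = 40.9/6.7 = 6.1.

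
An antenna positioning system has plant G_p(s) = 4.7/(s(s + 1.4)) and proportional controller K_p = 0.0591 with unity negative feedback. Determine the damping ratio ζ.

1 + K_p·G_p(s) = 0 gives s² + 1.4s + 0.2778 = 0.
Matching s² + 2ζω_n s + ω_n²: ω_n = √0.2778 = 0.527 rad/s and 2ζω_n = 1.4, so ζ = 1.4/(2·0.527) = 1.33.

ζ = 1.33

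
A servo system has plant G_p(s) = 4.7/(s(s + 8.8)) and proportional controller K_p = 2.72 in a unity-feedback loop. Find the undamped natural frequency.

The closed-loop denominator is s(s+8.8) + 2.72·4.7 = s² + 8.8s + 12.78.
Matching s² + 2ζω_n s + ω_n²: ω_n = √12.78 = 3.575 rad/s and 2ζω_n = 8.8, so ζ = 8.8/(2·3.575) = 1.23.

ω_n = 3.58 rad/s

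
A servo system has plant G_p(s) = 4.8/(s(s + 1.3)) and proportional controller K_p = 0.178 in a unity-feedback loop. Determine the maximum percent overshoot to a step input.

Closed-loop characteristic equation: s² + 1.3s + 0.8544 = 0, so ω_n = 0.9243 rad/s and ζ = 1.3/(2·0.9243) = 0.7032.
%OS = 100·exp(−πζ/√(1−ζ²)) = 100·exp(−π·0.7032/√0.5055) = 4.47%.

4.47%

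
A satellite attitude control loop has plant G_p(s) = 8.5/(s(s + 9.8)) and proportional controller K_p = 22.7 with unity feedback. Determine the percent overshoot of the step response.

30.6%

The closed-loop denominator s² + 9.8s + 192.9 gives ω_n = √192.9 = 13.89 and ζ = 9.8/(2ω_n) = 0.3528.
%OS = 100·exp(−πζ/√(1−ζ²)) = 100·exp(−π·0.3528/√0.8756) = 30.6%.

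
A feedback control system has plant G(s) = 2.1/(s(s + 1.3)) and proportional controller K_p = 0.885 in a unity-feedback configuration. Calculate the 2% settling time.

T_s ≈ 6.15 s

Closed-loop characteristic equation: s² + 1.3s + 1.859 = 0, so ω_n = 1.363 rad/s and ζ = 1.3/(2·1.363) = 0.4768.
2% settling time T_s ≈ 4/(ζω_n) = 4/0.65 = 6.15 s.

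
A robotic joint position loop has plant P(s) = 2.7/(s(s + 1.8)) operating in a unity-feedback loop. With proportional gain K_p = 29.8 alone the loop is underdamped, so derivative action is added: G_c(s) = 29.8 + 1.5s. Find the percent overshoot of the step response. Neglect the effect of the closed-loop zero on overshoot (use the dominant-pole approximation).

Forward path: (29.8 + 1.5s)·2.7/(s(s+1.8)). The closed-loop characteristic equation is s² + (1.8 + 2.7·1.5)s + 2.7·29.8 = 0.
That is s² + 5.85s + 80.46 = 0, so ω_n = 8.97 rad/s and ζ = 5.85/(2·8.97) = 0.3261.
%OS = 100·exp(−πζ/√(1−ζ²)) = 33.8%.

33.8%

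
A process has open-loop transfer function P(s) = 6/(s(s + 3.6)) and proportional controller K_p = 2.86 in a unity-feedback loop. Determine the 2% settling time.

T_s ≈ 2.22 s

From 1 + K_pP(s) = 0: s² + 3.6s + 17.16 = 0 ⇒ ω_n = 4.142, ζ = 0.4345.
2% settling time T_s ≈ 4/(ζω_n) = 4/1.8 = 2.22 s.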